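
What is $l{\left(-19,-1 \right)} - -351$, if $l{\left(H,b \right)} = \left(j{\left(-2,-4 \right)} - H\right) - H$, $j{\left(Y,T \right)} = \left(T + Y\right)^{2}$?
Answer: $425$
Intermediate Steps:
$l{\left(H,b \right)} = 36 - 2 H$ ($l{\left(H,b \right)} = \left(\left(-4 - 2\right)^{2} - H\right) - H = \left(\left(-6\right)^{2} - H\right) - H = \left(36 - H\right) - H = 36 - 2 H$)
$l{\left(-19,-1 \right)} - -351 = \left(36 - -38\right) - -351 = \left(36 + 38\right) + 351 = 74 + 351 = 425$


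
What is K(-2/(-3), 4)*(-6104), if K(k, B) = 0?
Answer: 0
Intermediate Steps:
K(-2/(-3), 4)*(-6104) = 0*(-6104) = 0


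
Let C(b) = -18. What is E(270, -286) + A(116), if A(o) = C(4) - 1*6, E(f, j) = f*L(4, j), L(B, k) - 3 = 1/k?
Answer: 112263/143 ≈ 785.06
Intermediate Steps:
L(B, k) = 3 + 1/k
E(f, j) = f*(3 + 1/j)
A(o) = -24 (A(o) = -18 - 1*6 = -18 - 6 = -24)
E(270, -286) + A(116) = (3*270 + 270/(-286)) - 24 = (810 + 270*(-1/286)) - 24 = (810 - 135/143) - 24 = 115695/143 - 24 = 112263/143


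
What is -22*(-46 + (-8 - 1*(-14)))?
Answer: 880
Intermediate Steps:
-22*(-46 + (-8 - 1*(-14))) = -22*(-46 + (-8 + 14)) = -22*(-46 + 6) = -22*(-40) = 880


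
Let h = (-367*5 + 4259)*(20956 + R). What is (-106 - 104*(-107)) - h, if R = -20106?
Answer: -2049378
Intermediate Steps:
h = 2060400 (h = (-367*5 + 4259)*(20956 - 20106) = (-1835 + 4259)*850 = 2424*850 = 2060400)
(-106 - 104*(-107)) - h = (-106 - 104*(-107)) - 1*2060400 = (-106 + 11128) - 2060400 = 11022 - 2060400 = -2049378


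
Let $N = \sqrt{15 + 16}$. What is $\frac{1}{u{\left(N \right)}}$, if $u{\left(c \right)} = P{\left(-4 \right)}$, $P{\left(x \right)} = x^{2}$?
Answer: $\frac{1}{16} \approx 0.0625$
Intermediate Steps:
$N = \sqrt{31} \approx 5.5678$
$u{\left(c \right)} = 16$ ($u{\left(c \right)} = \left(-4\right)^{2} = 16$)
$\frac{1}{u{\left(N \right)}} = \frac{1}{16}$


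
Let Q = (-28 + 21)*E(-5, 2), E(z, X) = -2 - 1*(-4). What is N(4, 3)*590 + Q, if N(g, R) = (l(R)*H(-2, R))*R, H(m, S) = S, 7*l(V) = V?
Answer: 15832/7 ≈ 2261.7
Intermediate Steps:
E(z, X) = 2 (E(z, X) = -2 + 4 = 2)
l(V) = V/7
N(g, R) = R³/7 (N(g, R) = ((R/7)*R)*R = (R²/7)*R = R³/7)
Q = -14 (Q = (-28 + 21)*2 = -7*2 = -14)
N(4, 3)*590 + Q = ((⅐)*3³)*590 - 14 = ((⅐)*27)*590 - 14 = (27/7)*590 - 14 = 15930/7 - 14 = 15832/7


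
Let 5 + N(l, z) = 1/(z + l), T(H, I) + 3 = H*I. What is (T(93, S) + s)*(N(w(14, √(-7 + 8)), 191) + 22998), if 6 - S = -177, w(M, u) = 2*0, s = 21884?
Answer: 170835729600/191 ≈ 8.9443e+8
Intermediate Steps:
w(M, u) = 0
S = 183 (S = 6 - 1*(-177) = 6 + 177 = 183)
T(H, I) = -3 + H*I
N(l, z) = -5 + 1/(l + z) (N(l, z) = -5 + 1/(z + l) = -5 + 1/(l + z))
(T(93, S) + s)*(N(w(14, √(-7 + 8)), 191) + 22998) = ((-3 + 93*183) + 21884)*((1 - 5*0 - 5*191)/(0 + 191) + 22998) = ((-3 + 17019) + 21884)*((1 + 0 - 955)/191 + 22998) = (17016 + 21884)*((1/191)*(-954) + 22998) = 38900*(-954/191 + 22998) = 38900*(4391664/191) = 170835729600/191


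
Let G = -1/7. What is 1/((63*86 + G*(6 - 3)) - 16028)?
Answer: -7/74273 ≈ -9.4247e-5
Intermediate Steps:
G = -1/7 (G = -1*1/7 = -1/7 ≈ -0.14286)
1/((63*86 + G*(6 - 3)) - 16028) = 1/((63*86 - (6 - 3)/7) - 16028) = 1/((5418 - 1/7*3) - 16028) = 1/((5418 - 3/7) - 16028) = 1/(37923/7 - 16028) = 1/(-74273/7) = -7/74273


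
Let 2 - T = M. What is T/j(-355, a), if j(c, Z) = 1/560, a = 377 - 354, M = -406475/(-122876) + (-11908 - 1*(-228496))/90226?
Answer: -2878040234020/1385826247 ≈ -2076.8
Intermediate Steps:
M = 31644040219/5543304988 (M = -406475*(-1/122876) + (-11908 + 228496)*(1/90226) = 406475/122876 + 216588*(1/90226) = 406475/122876 + 108294/45113 = 31644040219/5543304988 ≈ 5.7085)
a = 23
T = -20557430243/5543304988 (T = 2 - 1*31644040219/5543304988 = 2 - 31644040219/5543304988 = -20557430243/5543304988 ≈ -3.7085)
j(c, Z) = 1/560
T/j(-355, a) = -20557430243/(5543304988*1/560) = -20557430243/5543304988*560 = -2878040234020/1385826247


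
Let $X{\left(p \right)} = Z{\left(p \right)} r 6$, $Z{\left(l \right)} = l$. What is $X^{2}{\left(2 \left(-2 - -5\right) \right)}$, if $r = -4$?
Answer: $20736$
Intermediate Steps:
$X{\left(p \right)} = - 24 p$ ($X{\left(p \right)} = p \left(-4\right) 6 = - 4 p 6 = - 24 p$)
$X^{2}{\left(2 \left(-2 - -5\right) \right)} = \left(- 24 \cdot 2 \left(-2 - -5\right)\right)^{2} = \left(- 24 \cdot 2 \left(-2 + 5\right)\right)^{2} = \left(- 24 \cdot 2 \cdot 3\right)^{2} = \left(\left(-24\right) 6\right)^{2} = \left(-144\right)^{2} = 20736$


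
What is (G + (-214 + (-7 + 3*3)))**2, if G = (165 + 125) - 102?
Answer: 576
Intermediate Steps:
G = 188 (G = 290 - 102 = 188)
(G + (-214 + (-7 + 3*3)))**2 = (188 + (-214 + (-7 + 3*3)))**2 = (188 + (-214 + (-7 + 9)))**2 = (188 + (-214 + 2))**2 = (188 - 212)**2 = (-24)**2 = 576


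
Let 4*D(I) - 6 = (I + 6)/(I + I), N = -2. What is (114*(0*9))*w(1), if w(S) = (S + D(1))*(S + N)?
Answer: 0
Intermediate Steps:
D(I) = 3/2 + (6 + I)/(8*I) (D(I) = 3/2 + ((I + 6)/(I + I))/4 = 3/2 + ((6 + I)/((2*I)))/4 = 3/2 + ((6 + I)*(1/(2*I)))/4 = 3/2 + ((6 + I)/(2*I))/4 = 3/2 + (6 + I)/(8*I))
w(S) = (-2 + S)*(19/8 + S) (w(S) = (S + (⅛)*(6 + 13*1)/1)*(S - 2) = (S + (⅛)*1*(6 + 13))*(-2 + S) = (S + (⅛)*1*19)*(-2 + S) = (S + 19/8)*(-2 + S) = (19/8 + S)*(-2 + S) = (-2 + S)*(19/8 + S))
(114*(0*9))*w(1) = (114*(0*9))*(-19/4 + 1² + (3/8)*1) = (114*0)*(-19/4 + 1 + 3/8) = 0*(-27/8) = 0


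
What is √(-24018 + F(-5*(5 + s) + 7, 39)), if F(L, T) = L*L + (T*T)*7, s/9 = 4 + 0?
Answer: √25833 ≈ 160.73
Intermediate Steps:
s = 36 (s = 9*(4 + 0) = 9*4 = 36)
F(L, T) = L² + 7*T² (F(L, T) = L² + T²*7 = L² + 7*T²)
√(-24018 + F(-5*(5 + s) + 7, 39)) = √(-24018 + ((-5*(5 + 36) + 7)² + 7*39²)) = √(-24018 + ((-5*41 + 7)² + 7*1521)) = √(-24018 + ((-205 + 7)² + 10647)) = √(-24018 + ((-198)² + 10647)) = √(-24018 + (39204 + 10647)) = √(-24018 + 49851) = √25833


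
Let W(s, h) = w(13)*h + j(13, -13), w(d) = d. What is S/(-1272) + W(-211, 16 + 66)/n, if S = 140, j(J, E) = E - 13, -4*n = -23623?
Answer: 496075/7512114 ≈ 0.066037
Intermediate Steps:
n = 23623/4 (n = -¼*(-23623) = 23623/4 ≈ 5905.8)
j(J, E) = -13 + E
W(s, h) = -26 + 13*h (W(s, h) = 13*h + (-13 - 13) = 13*h - 26 = -26 + 13*h)
S/(-1272) + W(-211, 16 + 66)/n = 140/(-1272) + (-26 + 13*(16 + 66))/(23623/4) = 140*(-1/1272) + (-26 + 13*82)*(4/23623) = -35/318 + (-26 + 1066)*(4/23623) = -35/318 + 1040*(4/23623) = -35/318 + 4160/23623 = 496075/7512114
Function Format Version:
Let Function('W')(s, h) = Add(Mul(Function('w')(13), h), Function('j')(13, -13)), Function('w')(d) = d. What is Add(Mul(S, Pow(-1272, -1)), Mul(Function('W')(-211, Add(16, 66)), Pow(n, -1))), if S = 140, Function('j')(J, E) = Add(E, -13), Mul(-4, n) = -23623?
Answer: Rational(496075, 7512114) ≈ 0.066037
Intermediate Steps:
n = Rational(23623, 4) (n = Mul(Rational(-1, 4), -23623) = Rational(23623, 4) ≈ 5905.8)
Function('j')(J, E) = Add(-13, E)
Function('W')(s, h) = Add(-26, Mul(13, h)) (Function('W')(s, h) = Add(Mul(13, h), Add(-13, -13)) = Add(Mul(13, h), -26) = Add(-26, Mul(13, h)))
Add(Mul(S, Pow(-1272, -1)), Mul(Function('W')(-211, Add(16, 66)), Pow(n, -1))) = Add(Mul(140, Pow(-1272, -1)), Mul(Add(-26, Mul(13, Add(16, 66))), Pow(Rational(23623, 4), -1))) = Add(Mul(140, Rational(-1, 1272)), Mul(Add(-26, Mul(13, 82)), Rational(4, 23623))) = Add(Rational(-35, 318), Mul(Add(-26, 1066), Rational(4, 23623))) = Add(Rational(-35, 318), Mul(1040, Rational(4, 23623))) = Add(Rational(-35, 318), Rational(4160, 23623)) = Rational(496075, 7512114)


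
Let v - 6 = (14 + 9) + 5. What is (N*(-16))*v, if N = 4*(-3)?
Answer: 6528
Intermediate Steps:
N = -12
v = 34 (v = 6 + ((14 + 9) + 5) = 6 + (23 + 5) = 6 + 28 = 34)
(N*(-16))*v = -12*(-16)*34 = 192*34 = 6528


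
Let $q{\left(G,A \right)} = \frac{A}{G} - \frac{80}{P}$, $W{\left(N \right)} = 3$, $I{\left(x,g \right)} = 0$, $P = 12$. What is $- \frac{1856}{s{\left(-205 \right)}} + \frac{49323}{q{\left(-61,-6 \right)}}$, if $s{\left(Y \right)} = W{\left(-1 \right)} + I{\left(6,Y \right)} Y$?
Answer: $- \frac{29309239}{3606} \approx -8127.9$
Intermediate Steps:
$q{\left(G,A \right)} = - \frac{20}{3} + \frac{A}{G}$ ($q{\left(G,A \right)} = \frac{A}{G} - \frac{80}{12} = \frac{A}{G} - \frac{20}{3} = - \frac{20}{3} + \frac{A}{G}$)
$s{\left(Y \right)} = 3$ ($s{\left(Y \right)} = 3 + 0 Y = 3 + 0 = 3$)
$- \frac{1856}{s{\left(-205 \right)}} + \frac{49323}{q{\left(-61,-6 \right)}} = - \frac{1856}{3} + \frac{49323}{- \frac{20}{3} - \frac{6}{-61}} = \left(-1856\right) \frac{1}{3} + \frac{49323}{- \frac{20}{3} - - \frac{6}{61}} = - \frac{1856}{3} + \frac{49323}{- \frac{20}{3} + \frac{6}{61}} = - \frac{1856}{3} + \frac{49323}{- \frac{1202}{183}} = - \frac{1856}{3} + 49323 \left(- \frac{183}{1202}\right) = - \frac{1856}{3} - \frac{9026109}{1202} = - \frac{29309239}{3606}$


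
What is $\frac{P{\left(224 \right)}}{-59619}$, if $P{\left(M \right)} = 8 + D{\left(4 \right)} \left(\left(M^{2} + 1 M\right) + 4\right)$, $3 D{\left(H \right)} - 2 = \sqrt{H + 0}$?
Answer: $- \frac{201640}{178857} \approx -1.1274$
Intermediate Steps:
$D{\left(H \right)} = \frac{2}{3} + \frac{\sqrt{H}}{3}$ ($D{\left(H \right)} = \frac{2}{3} + \frac{\sqrt{H + 0}}{3} = \frac{2}{3} + \frac{\sqrt{H}}{3}$)
$P{\left(M \right)} = \frac{40}{3} + \frac{4 M}{3} + \frac{4 M^{2}}{3}$ ($P{\left(M \right)} = 8 + \left(\frac{2}{3} + \frac{\sqrt{4}}{3}\right) \left(\left(M^{2} + 1 M\right) + 4\right) = 8 + \left(\frac{2}{3} + \frac{1}{3} \cdot 2\right) \left(\left(M^{2} + M\right) + 4\right) = 8 + \left(\frac{2}{3} + \frac{2}{3}\right) \left(\left(M + M^{2}\right) + 4\right) = 8 + \frac{4 \left(4 + M + M^{2}\right)}{3} = 8 + \left(\frac{16}{3} + \frac{4 M}{3} + \frac{4 M^{2}}{3}\right) = \frac{40}{3} + \frac{4 M}{3} + \frac{4 M^{2}}{3}$)
$\frac{P{\left(224 \right)}}{-59619} = \frac{\frac{40}{3} + \frac{4}{3} \cdot 224 + \frac{4 \cdot 224^{2}}{3}}{-59619} = \left(\frac{40}{3} + \frac{896}{3} + \frac{4}{3} \cdot 50176\right) \left(- \frac{1}{59619}\right) = \left(\frac{40}{3} + \frac{896}{3} + \frac{200704}{3}\right) \left(- \frac{1}{59619}\right) = \frac{201640}{3} \left(- \frac{1}{59619}\right) = - \frac{201640}{178857}$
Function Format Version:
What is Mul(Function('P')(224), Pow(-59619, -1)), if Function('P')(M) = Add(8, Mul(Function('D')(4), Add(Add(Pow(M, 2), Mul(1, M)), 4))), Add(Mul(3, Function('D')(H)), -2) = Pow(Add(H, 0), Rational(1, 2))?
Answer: Rational(-201640, 178857) ≈ -1.1274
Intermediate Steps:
Function('D')(H) = Add(Rational(2, 3), Mul(Rational(1, 3), Pow(H, Rational(1, 2)))) (Function('D')(H) = Add(Rational(2, 3), Mul(Rational(1, 3), Pow(Add(H, 0), Rational(1, 2)))) = Add(Rational(2, 3), Mul(Rational(1, 3), Pow(H, Rational(1, 2)))))
Function('P')(M) = Add(Rational(40, 3), Mul(Rational(4, 3), M), Mul(Rational(4, 3), Pow(M, 2))) (Function('P')(M) = Add(8, Mul(Add(Rational(2, 3), Mul(Rational(1, 3), Pow(4, Rational(1, 2)))), Add(Add(Pow(M, 2), Mul(1, M)), 4))) = Add(8, Mul(Add(Rational(2, 3), Mul(Rational(1, 3), 2)), Add(Add(Pow(M, 2), M), 4))) = Add(8, Mul(Add(Rational(2, 3), Rational(2, 3)), Add(Add(M, Pow(M, 2)), 4))) = Add(8, Mul(Rational(4, 3), Add(4, M, Pow(M, 2)))) = Add(8, Add(Rational(16, 3), Mul(Rational(4, 3), M), Mul(Rational(4, 3), Pow(M, 2)))) = Add(Rational(40, 3), Mul(Rational(4, 3), M), Mul(Rational(4, 3), Pow(M, 2))))
Mul(Function('P')(224), Pow(-59619, -1)) = Mul(Add(Rational(40, 3), Mul(Rational(4, 3), 224), Mul(Rational(4, 3), Pow(224, 2))), Pow(-59619, -1)) = Mul(Add(Rational(40, 3), Rational(896, 3), Mul(Rational(4, 3), 50176)), Rational(-1, 59619)) = Mul(Add(Rational(40, 3), Rational(896, 3), Rational(200704, 3)), Rational(-1, 59619)) = Mul(Rational(201640, 3), Rational(-1, 59619)) = Rational(-201640, 178857)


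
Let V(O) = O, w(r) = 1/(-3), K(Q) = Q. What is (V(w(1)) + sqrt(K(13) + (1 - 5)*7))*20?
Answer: -20/3 + 20*I*sqrt(15) ≈ -6.6667 + 77.46*I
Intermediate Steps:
w(r) = -1/3 (w(r) = 1*(-1/3) = -1/3)
(V(w(1)) + sqrt(K(13) + (1 - 5)*7))*20 = (-1/3 + sqrt(13 + (1 - 5)*7))*20 = (-1/3 + sqrt(13 - 4*7))*20 = (-1/3 + sqrt(13 - 28))*20 = (-1/3 + sqrt(-15))*20 = (-1/3 + I*sqrt(15))*20 = -20/3 + 20*I*sqrt(15)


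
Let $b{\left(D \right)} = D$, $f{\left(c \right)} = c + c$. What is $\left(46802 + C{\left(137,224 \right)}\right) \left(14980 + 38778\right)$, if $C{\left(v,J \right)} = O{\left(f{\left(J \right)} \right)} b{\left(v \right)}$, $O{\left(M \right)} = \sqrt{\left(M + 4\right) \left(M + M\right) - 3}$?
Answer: $2515981916 + 7364846 \sqrt{404989} \approx 7.2029 \cdot 10^{9}$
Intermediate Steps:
$f{\left(c \right)} = 2 c$
$O{\left(M \right)} = \sqrt{-3 + 2 M \left(4 + M\right)}$ ($O{\left(M \right)} = \sqrt{\left(4 + M\right) 2 M - 3} = \sqrt{2 M \left(4 + M\right) - 3} = \sqrt{-3 + 2 M \left(4 + M\right)}$)
$C{\left(v,J \right)} = v \sqrt{-3 + 8 J^{2} + 16 J}$ ($C{\left(v,J \right)} = \sqrt{-3 + 2 \left(2 J\right)^{2} + 8 \cdot 2 J} v = \sqrt{-3 + 2 \cdot 4 J^{2} + 16 J} v = \sqrt{-3 + 8 J^{2} + 16 J} v = v \sqrt{-3 + 8 J^{2} + 16 J}$)
$\left(46802 + C{\left(137,224 \right)}\right) \left(14980 + 38778\right) = \left(46802 + 137 \sqrt{-3 + 8 \cdot 224^{2} + 16 \cdot 224}\right) \left(14980 + 38778\right) = \left(46802 + 137 \sqrt{-3 + 8 \cdot 50176 + 3584}\right) 53758 = \left(46802 + 137 \sqrt{-3 + 401408 + 3584}\right) 53758 = \left(46802 + 137 \sqrt{404989}\right) 53758 = 2515981916 + 7364846 \sqrt{404989}$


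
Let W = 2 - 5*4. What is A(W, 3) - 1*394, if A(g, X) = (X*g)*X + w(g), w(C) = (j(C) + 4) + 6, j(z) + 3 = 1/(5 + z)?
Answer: -7138/13 ≈ -549.08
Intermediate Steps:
j(z) = -3 + 1/(5 + z)
W = -18 (W = 2 - 20 = -18)
w(C) = 10 + (-14 - 3*C)/(5 + C) (w(C) = ((-14 - 3*C)/(5 + C) + 4) + 6 = (4 + (-14 - 3*C)/(5 + C)) + 6 = 10 + (-14 - 3*C)/(5 + C))
A(g, X) = g*X² + (36 + 7*g)/(5 + g) (A(g, X) = (X*g)*X + (36 + 7*g)/(5 + g) = g*X² + (36 + 7*g)/(5 + g))
A(W, 3) - 1*394 = (-14 - 3*(-18) + (5 - 18)*(10 - 18*3²))/(5 - 18) - 1*394 = (-14 + 54 - 13*(10 - 18*9))/(-13) - 394 = -(-14 + 54 - 13*(10 - 162))/13 - 394 = -(-14 + 54 - 13*(-152))/13 - 394 = -(-14 + 54 + 1976)/13 - 394 = -1/13*2016 - 394 = -2016/13 - 394 = -7138/13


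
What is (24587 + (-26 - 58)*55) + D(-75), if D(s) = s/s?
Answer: 19968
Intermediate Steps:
D(s) = 1
(24587 + (-26 - 58)*55) + D(-75) = (24587 + (-26 - 58)*55) + 1 = (24587 - 84*55) + 1 = (24587 - 4620) + 1 = 19967 + 1 = 19968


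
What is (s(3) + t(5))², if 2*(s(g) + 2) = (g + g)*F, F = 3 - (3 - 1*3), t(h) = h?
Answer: 144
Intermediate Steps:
F = 3 (F = 3 - (3 - 3) = 3 - 1*0 = 3 + 0 = 3)
s(g) = -2 + 3*g (s(g) = -2 + ((g + g)*3)/2 = -2 + ((2*g)*3)/2 = -2 + (6*g)/2 = -2 + 3*g)
(s(3) + t(5))² = ((-2 + 3*3) + 5)² = ((-2 + 9) + 5)² = (7 + 5)² = 12² = 144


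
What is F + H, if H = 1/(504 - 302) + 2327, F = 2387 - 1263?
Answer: 697103/202 ≈ 3451.0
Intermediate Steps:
F = 1124
H = 470055/202 (H = 1/202 + 2327 = 470055/202 ≈ 2327.0)
F + H = 1124 + 470055/202 = 697103/202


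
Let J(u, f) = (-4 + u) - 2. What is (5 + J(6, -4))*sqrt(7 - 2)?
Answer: 5*sqrt(5) ≈ 11.180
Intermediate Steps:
J(u, f) = -6 + u
(5 + J(6, -4))*sqrt(7 - 2) = (5 + (-6 + 6))*sqrt(7 - 2) = (5 + 0)*sqrt(5) = 5*sqrt(5)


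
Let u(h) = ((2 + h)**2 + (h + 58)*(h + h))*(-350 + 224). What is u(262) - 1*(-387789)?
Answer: -29521587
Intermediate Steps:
u(h) = -126*(2 + h)**2 - 252*h*(58 + h) (u(h) = ((2 + h)**2 + (58 + h)*(2*h))*(-126) = ((2 + h)**2 + 2*h*(58 + h))*(-126) = -126*(2 + h)**2 - 252*h*(58 + h))
u(262) - 1*(-387789) = (-504 - 15120*262 - 378*262**2) - 1*(-387789) = (-504 - 3961440 - 378*68644) + 387789 = (-504 - 3961440 - 25947432) + 387789 = -29909376 + 387789 = -29521587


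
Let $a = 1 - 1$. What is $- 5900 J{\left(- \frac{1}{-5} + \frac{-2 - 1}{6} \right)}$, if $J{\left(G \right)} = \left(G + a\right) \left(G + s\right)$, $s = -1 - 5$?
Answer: $-11151$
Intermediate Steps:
$a = 0$
$s = -6$ ($s = -1 - 5 = -6$)
$J{\left(G \right)} = G \left(-6 + G\right)$ ($J{\left(G \right)} = \left(G + 0\right) \left(G - 6\right) = G \left(-6 + G\right)$)
$- 5900 J{\left(- \frac{1}{-5} + \frac{-2 - 1}{6} \right)} = - 5900 \left(- \frac{1}{-5} + \frac{-2 - 1}{6}\right) \left(-6 + \left(- \frac{1}{-5} + \frac{-2 - 1}{6}\right)\right) = - 5900 \left(\left(-1\right) \left(- \frac{1}{5}\right) - \frac{1}{2}\right) \left(-6 - \frac{3}{10}\right) = - 5900 \left(\frac{1}{5} - \frac{1}{2}\right) \left(-6 + \left(\frac{1}{5} - \frac{1}{2}\right)\right) = - 5900 \left(- \frac{3 \left(-6 - \frac{3}{10}\right)}{10}\right) = - 5900 \left(\left(- \frac{3}{10}\right) \left(- \frac{63}{10}\right)\right) = \left(-5900\right) \frac{189}{100} = -11151$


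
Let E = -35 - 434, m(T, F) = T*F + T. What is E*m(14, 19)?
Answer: -131320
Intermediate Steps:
m(T, F) = T + F*T (m(T, F) = F*T + T = T + F*T)
E = -469
E*m(14, 19) = -6566*(1 + 19) = -6566*20 = -469*280 = -131320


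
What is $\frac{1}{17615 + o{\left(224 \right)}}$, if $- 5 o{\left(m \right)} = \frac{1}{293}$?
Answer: $\frac{1465}{25805974} \approx 5.677 \cdot 10^{-5}$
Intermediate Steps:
$o{\left(m \right)} = - \frac{1}{1465}$ ($o{\left(m \right)} = - \frac{1}{5 \cdot 293} = \left(- \frac{1}{5}\right) \frac{1}{293} = - \frac{1}{1465}$)
$\frac{1}{17615 + o{\left(224 \right)}} = \frac{1}{17615 - \frac{1}{1465}} = \frac{1}{\frac{25805974}{1465}} = \frac{1465}{25805974}$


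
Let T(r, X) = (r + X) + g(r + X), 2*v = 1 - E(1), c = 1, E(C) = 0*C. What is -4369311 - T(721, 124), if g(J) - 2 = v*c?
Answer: -8740317/2 ≈ -4.3702e+6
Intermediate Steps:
E(C) = 0
v = ½ (v = (1 - 1*0)/2 = (1 + 0)/2 = (½)*1 = ½ ≈ 0.50000)
g(J) = 5/2 (g(J) = 2 + (½)*1 = 2 + ½ = 5/2)
T(r, X) = 5/2 + X + r (T(r, X) = (r + X) + 5/2 = (X + r) + 5/2 = 5/2 + X + r)
-4369311 - T(721, 124) = -4369311 - (5/2 + 124 + 721) = -4369311 - 1*1695/2 = -4369311 - 1695/2 = -8740317/2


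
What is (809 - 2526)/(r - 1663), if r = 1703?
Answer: -1717/40 ≈ -42.925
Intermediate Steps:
(809 - 2526)/(r - 1663) = (809 - 2526)/(1703 - 1663) = -1717/40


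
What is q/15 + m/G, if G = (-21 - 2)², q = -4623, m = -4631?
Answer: -838344/2645 ≈ -316.95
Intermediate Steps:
G = 529 (G = (-23)² = 529)
q/15 + m/G = -4623/15 - 4631/529 = -4623*1/15 - 4631*1/529 = -1541/5 - 4631/529 = -838344/2645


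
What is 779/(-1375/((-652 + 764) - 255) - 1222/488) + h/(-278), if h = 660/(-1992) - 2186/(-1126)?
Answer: 64196145608651/586060725468 ≈ 109.54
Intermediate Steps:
h = 150473/93458 (h = 660*(-1/1992) - 2186*(-1/1126) = -55/166 + 1093/563 = 150473/93458 ≈ 1.6101)
779/(-1375/((-652 + 764) - 255) - 1222/488) + h/(-278) = 779/(-1375/((-652 + 764) - 255) - 1222/488) + (150473/93458)/(-278) = 779/(-1375/(112 - 255) - 1222*1/488) + (150473/93458)*(-1/278) = 779/(-1375/(-143) - 611/244) - 150473/25981324 = 779/(-1375*(-1/143) - 611/244) - 150473/25981324 = 779/(125/13 - 611/244) - 150473/25981324 = 779/(22557/3172) - 150473/25981324 = 779*(3172/22557) - 150473/25981324 = 2470988/22557 - 150473/25981324 = 64196145608651/586060725468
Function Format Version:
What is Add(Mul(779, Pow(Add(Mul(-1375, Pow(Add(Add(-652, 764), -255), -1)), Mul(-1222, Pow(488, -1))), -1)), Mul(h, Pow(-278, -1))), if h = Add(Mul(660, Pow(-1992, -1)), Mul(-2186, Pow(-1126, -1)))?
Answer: Rational(64196145608651, 586060725468) ≈ 109.54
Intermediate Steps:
h = Rational(150473, 93458) (h = Add(Mul(660, Rational(-1, 1992)), Mul(-2186, Rational(-1, 1126))) = Add(Rational(-55, 166), Rational(1093, 563)) = Rational(150473, 93458) ≈ 1.6101)
Add(Mul(779, Pow(Add(Mul(-1375, Pow(Add(Add(-652, 764), -255), -1)), Mul(-1222, Pow(488, -1))), -1)), Mul(h, Pow(-278, -1))) = Add(Mul(779, Pow(Add(Mul(-1375, Pow(Add(Add(-652, 764), -255), -1)), Mul(-1222, Pow(488, -1))), -1)), Mul(Rational(150473, 93458), Pow(-278, -1))) = Add(Mul(779, Pow(Add(Mul(-1375, Pow(Add(112, -255), -1)), Mul(-1222, Rational(1, 488))), -1)), Mul(Rational(150473, 93458), Rational(-1, 278))) = Add(Mul(779, Pow(Add(Mul(-1375, Pow(-143, -1)), Rational(-611, 244)), -1)), Rational(-150473, 25981324)) = Add(Mul(779, Pow(Add(Mul(-1375, Rational(-1, 143)), Rational(-611, 244)), -1)), Rational(-150473, 25981324)) = Add(Mul(779, Pow(Add(Rational(125, 13), Rational(-611, 244)), -1)), Rational(-150473, 25981324)) = Add(Mul(779, Pow(Rational(22557, 3172), -1)), Rational(-150473, 25981324)) = Add(Mul(779, Rational(3172, 22557)), Rational(-150473, 25981324)) = Add(Rational(2470988, 22557), Rational(-150473, 25981324)) = Rational(64196145608651, 586060725468)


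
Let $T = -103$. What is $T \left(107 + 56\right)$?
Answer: $-16789$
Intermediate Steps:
$T \left(107 + 56\right) = - 103 \left(107 + 56\right) = \left(-103\right) 163 = -16789$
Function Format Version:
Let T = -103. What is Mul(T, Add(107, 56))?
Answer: -16789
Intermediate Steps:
Mul(T, Add(107, 56)) = Mul(-103, Add(107, 56)) = Mul(-103, 163) = -16789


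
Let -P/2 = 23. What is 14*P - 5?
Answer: -649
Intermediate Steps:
P = -46 (P = -2*23 = -46)
14*P - 5 = 14*(-46) - 5 = -644 - 5 = -649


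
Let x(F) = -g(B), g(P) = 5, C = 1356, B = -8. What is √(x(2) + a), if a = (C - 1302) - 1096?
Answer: I*√1047 ≈ 32.357*I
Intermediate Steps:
x(F) = -5 (x(F) = -1*5 = -5)
a = -1042 (a = (1356 - 1302) - 1096 = 54 - 1096 = -1042)
√(x(2) + a) = √(-5 - 1042) = √(-1047) = I*√1047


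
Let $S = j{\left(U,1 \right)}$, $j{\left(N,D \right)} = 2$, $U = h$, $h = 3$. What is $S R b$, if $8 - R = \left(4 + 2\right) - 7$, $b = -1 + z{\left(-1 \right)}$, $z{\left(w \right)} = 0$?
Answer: $-18$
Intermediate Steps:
$U = 3$
$b = -1$ ($b = -1 + 0 = -1$)
$R = 9$ ($R = 8 - \left(\left(4 + 2\right) - 7\right) = 8 - \left(6 - 7\right) = 8 - -1 = 8 + 1 = 9$)
$S = 2$
$S R b = 2 \cdot 9 \left(-1\right) = 18 \left(-1\right) = -18$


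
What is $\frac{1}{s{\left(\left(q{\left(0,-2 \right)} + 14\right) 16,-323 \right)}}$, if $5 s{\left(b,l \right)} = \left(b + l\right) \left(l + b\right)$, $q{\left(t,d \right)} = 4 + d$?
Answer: $\frac{5}{4489} \approx 0.0011138$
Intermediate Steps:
$s{\left(b,l \right)} = \frac{\left(b + l\right)^{2}}{5}$ ($s{\left(b,l \right)} = \frac{\left(b + l\right) \left(l + b\right)}{5} = \frac{\left(b + l\right) \left(b + l\right)}{5} = \frac{\left(b + l\right)^{2}}{5}$)
$\frac{1}{s{\left(\left(q{\left(0,-2 \right)} + 14\right) 16,-323 \right)}} = \frac{1}{\frac{1}{5} \left(\left(\left(4 - 2\right) + 14\right) 16 - 323\right)^{2}} = \frac{1}{\frac{1}{5} \left(\left(2 + 14\right) 16 - 323\right)^{2}} = \frac{1}{\frac{1}{5} \left(16 \cdot 16 - 323\right)^{2}} = \frac{1}{\frac{1}{5} \left(256 - 323\right)^{2}} = \frac{1}{\frac{1}{5} \left(-67\right)^{2}} = \frac{1}{\frac{1}{5} \cdot 4489} = \frac{1}{\frac{4489}{5}} = \frac{5}{4489}$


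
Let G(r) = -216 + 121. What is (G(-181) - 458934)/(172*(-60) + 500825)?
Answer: -459029/490505 ≈ -0.93583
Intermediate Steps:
G(r) = -95
(G(-181) - 458934)/(172*(-60) + 500825) = (-95 - 458934)/(172*(-60) + 500825) = -459029/(-10320 + 500825) = -459029/490505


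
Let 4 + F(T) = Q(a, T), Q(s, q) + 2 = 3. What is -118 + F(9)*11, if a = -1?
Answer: -151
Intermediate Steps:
Q(s, q) = 1 (Q(s, q) = -2 + 3 = 1)
F(T) = -3 (F(T) = -4 + 1 = -3)
-118 + F(9)*11 = -118 - 3*11 = -118 - 33 = -151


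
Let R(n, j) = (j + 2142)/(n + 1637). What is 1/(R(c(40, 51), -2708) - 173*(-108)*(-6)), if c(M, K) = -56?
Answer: -1581/177236990 ≈ -8.9203e-6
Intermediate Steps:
R(n, j) = (2142 + j)/(1637 + n)
1/(R(c(40, 51), -2708) - 173*(-108)*(-6)) = 1/((2142 - 2708)/(1637 - 56) - 173*(-108)*(-6)) = 1/(-566/1581 + 18684*(-6)) = 1/((1/1581)*(-566) - 112104) = 1/(-566/1581 - 112104) = 1/(-177236990/1581) = -1581/177236990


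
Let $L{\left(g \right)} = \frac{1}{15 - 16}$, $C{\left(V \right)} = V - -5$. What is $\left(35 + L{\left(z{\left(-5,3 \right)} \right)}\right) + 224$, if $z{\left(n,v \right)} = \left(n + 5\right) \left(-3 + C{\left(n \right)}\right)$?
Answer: $258$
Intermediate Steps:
$C{\left(V \right)} = 5 + V$ ($C{\left(V \right)} = V + 5 = 5 + V$)
$z{\left(n,v \right)} = \left(2 + n\right) \left(5 + n\right)$ ($z{\left(n,v \right)} = \left(n + 5\right) \left(-3 + \left(5 + n\right)\right) = \left(5 + n\right) \left(2 + n\right) = \left(2 + n\right) \left(5 + n\right)$)
$L{\left(g \right)} = -1$ ($L{\left(g \right)} = \frac{1}{-1} = -1$)
$\left(35 + L{\left(z{\left(-5,3 \right)} \right)}\right) + 224 = \left(35 - 1\right) + 224 = 34 + 224 = 258$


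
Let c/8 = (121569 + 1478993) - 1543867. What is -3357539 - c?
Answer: -3811099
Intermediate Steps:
c = 453560 (c = 8*((121569 + 1478993) - 1543867) = 8*(1600562 - 1543867) = 8*56695 = 453560)
-3357539 - c = -3357539 - 1*453560 = -3357539 - 453560 = -3811099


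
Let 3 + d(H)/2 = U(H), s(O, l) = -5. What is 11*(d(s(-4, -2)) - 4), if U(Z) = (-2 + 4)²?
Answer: -22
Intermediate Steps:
U(Z) = 4 (U(Z) = 2² = 4)
d(H) = 2 (d(H) = -6 + 2*4 = -6 + 8 = 2)
11*(d(s(-4, -2)) - 4) = 11*(2 - 4) = 11*(-2) = -22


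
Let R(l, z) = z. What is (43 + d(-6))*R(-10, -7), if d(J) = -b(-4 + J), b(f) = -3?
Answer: -322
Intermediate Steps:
d(J) = 3 (d(J) = -1*(-3) = 3)
(43 + d(-6))*R(-10, -7) = (43 + 3)*(-7) = 46*(-7) = -322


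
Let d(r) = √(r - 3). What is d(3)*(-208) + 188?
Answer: 188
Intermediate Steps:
d(r) = √(-3 + r)
d(3)*(-208) + 188 = √(-3 + 3)*(-208) + 188 = √0*(-208) + 188 = 0*(-208) + 188 = 0 + 188 = 188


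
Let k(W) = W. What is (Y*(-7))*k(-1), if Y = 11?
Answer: 77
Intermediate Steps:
(Y*(-7))*k(-1) = (11*(-7))*(-1) = -77*(-1) = 77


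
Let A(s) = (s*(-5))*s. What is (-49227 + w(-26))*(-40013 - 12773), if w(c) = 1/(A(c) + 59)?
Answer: 8629606670248/3321 ≈ 2.5985e+9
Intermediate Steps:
A(s) = -5*s**2 (A(s) = (-5*s)*s = -5*s**2)
w(c) = 1/(59 - 5*c**2) (w(c) = 1/(-5*c**2 + 59) = 1/(59 - 5*c**2))
(-49227 + w(-26))*(-40013 - 12773) = (-49227 - 1/(-59 + 5*(-26)**2))*(-40013 - 12773) = (-49227 - 1/(-59 + 5*676))*(-52786) = (-49227 - 1/(-59 + 3380))*(-52786) = (-49227 - 1/3321)*(-52786) = -163482868/3321*(-52786) = 8629606670248/3321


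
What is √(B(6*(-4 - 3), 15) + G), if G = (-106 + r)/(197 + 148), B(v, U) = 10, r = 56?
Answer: 2*√11730/69 ≈ 3.1393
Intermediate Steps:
G = -10/69 (G = (-106 + 56)/(197 + 148) = -50/345 = -50*1/345 = -10/69 ≈ -0.14493)
√(B(6*(-4 - 3), 15) + G) = √(10 - 10/69) = √(680/69) = 2*√11730/69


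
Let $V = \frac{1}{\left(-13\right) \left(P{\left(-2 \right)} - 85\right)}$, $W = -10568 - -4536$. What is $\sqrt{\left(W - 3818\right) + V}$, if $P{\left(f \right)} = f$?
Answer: $\frac{11 i \sqrt{104130039}}{1131} \approx 99.247 i$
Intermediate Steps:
$W = -6032$ ($W = -10568 + 4536 = -6032$)
$V = \frac{1}{1131}$ ($V = \frac{1}{\left(-13\right) \left(-2 - 85\right)} = \frac{1}{\left(-13\right) \left(-87\right)} = \frac{1}{1131} \approx 0.00088417$)
$\sqrt{\left(W - 3818\right) + V} = \sqrt{\left(-6032 - 3818\right) + \frac{1}{1131}} = \sqrt{-9850 + \frac{1}{1131}} = \sqrt{- \frac{11140349}{1131}} = \frac{11 i \sqrt{104130039}}{1131}$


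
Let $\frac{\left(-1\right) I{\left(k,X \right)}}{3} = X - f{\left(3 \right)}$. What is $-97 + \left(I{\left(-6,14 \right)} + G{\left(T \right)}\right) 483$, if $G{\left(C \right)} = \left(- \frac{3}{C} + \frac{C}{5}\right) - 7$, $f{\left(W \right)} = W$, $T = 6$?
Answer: $- \frac{190789}{10} \approx -19079.0$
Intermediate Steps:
$I{\left(k,X \right)} = 9 - 3 X$ ($I{\left(k,X \right)} = - 3 \left(X - 3\right) = - 3 \left(-3 + X\right) = 9 - 3 X$)
$G{\left(C \right)} = -7 - \frac{3}{C} + \frac{C}{5}$ ($G{\left(C \right)} = \left(- \frac{3}{C} + C \frac{1}{5}\right) - 7 = \left(- \frac{3}{C} + \frac{C}{5}\right) - 7 = -7 - \frac{3}{C} + \frac{C}{5}$)
$-97 + \left(I{\left(-6,14 \right)} + G{\left(T \right)}\right) 483 = -97 + \left(\left(9 - 42\right) - \left(\frac{29}{5} + \frac{1}{2}\right)\right) 483 = -97 + \left(\left(9 - 42\right) - \frac{63}{10}\right) 483 = -97 + \left(-33 - \frac{63}{10}\right) 483 = -97 - \frac{189819}{10} = - \frac{190789}{10}$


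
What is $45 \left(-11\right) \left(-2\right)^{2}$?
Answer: $-1980$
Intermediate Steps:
$45 \left(-11\right) \left(-2\right)^{2} = \left(-495\right) 4 = -1980$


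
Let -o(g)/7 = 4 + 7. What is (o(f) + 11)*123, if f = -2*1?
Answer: -8118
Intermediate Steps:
f = -2
o(g) = -77 (o(g) = -7*(4 + 7) = -7*11 = -77)
(o(f) + 11)*123 = (-77 + 11)*123 = -66*123 = -8118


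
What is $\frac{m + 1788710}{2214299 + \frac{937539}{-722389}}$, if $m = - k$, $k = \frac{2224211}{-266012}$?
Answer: $\frac{343727530377238359}{425508619548985264} \approx 0.8078$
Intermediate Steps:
$k = - \frac{2224211}{266012}$ ($k = 2224211 \left(- \frac{1}{266012}\right) = - \frac{2224211}{266012} \approx -8.3613$)
$m = \frac{2224211}{266012}$ ($m = \left(-1\right) \left(- \frac{2224211}{266012}\right) = \frac{2224211}{266012} \approx 8.3613$)
$\frac{m + 1788710}{2214299 + \frac{937539}{-722389}} = \frac{\frac{2224211}{266012} + 1788710}{2214299 + \frac{937539}{-722389}} = \frac{475820548731}{266012 \left(2214299 + 937539 \left(- \frac{1}{722389}\right)\right)} = \frac{475820548731}{266012 \left(2214299 - \frac{937539}{722389}\right)} = \frac{475820548731}{266012 \cdot \frac{1599584302772}{722389}} = \frac{475820548731}{266012} \cdot \frac{722389}{1599584302772} = \frac{343727530377238359}{425508619548985264}$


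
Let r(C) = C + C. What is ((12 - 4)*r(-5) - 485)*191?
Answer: -107915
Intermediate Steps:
r(C) = 2*C
((12 - 4)*r(-5) - 485)*191 = ((12 - 4)*(2*(-5)) - 485)*191 = (8*(-10) - 485)*191 = (-80 - 485)*191 = -565*191 = -107915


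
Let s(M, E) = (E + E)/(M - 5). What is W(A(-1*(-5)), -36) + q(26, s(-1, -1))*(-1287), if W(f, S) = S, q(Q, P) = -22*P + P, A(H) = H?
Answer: 8973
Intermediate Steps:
s(M, E) = 2*E/(-5 + M) (s(M, E) = (2*E)/(-5 + M) = 2*E/(-5 + M))
q(Q, P) = -21*P
W(A(-1*(-5)), -36) + q(26, s(-1, -1))*(-1287) = -36 - 42*(-1)/(-5 - 1)*(-1287) = -36 - 42*(-1)/(-6)*(-1287) = -36 - 42*(-1)*(-1)/6*(-1287) = -36 - 21*⅓*(-1287) = -36 - 7*(-1287) = -36 + 9009 = 8973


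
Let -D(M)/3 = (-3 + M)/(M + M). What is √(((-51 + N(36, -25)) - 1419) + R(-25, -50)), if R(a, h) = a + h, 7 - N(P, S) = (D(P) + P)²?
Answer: I*√175161/8 ≈ 52.315*I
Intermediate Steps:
D(M) = -3*(-3 + M)/(2*M) (D(M) = -3*(-3 + M)/(M + M) = -3*(-3 + M)/(2*M))
N(P, S) = 7 - (P + 3*(3 - P)/(2*P))² (N(P, S) = 7 - (3*(3 - P)/(2*P) + P)² = 7 - (P + 3*(3 - P)/(2*P))²)
√(((-51 + N(36, -25)) - 1419) + R(-25, -50)) = √(((-51 + (7 - ¼*(9 - 3*36 + 2*36²)²/36²)) - 1419) + (-25 - 50)) = √(((-51 + (7 - ¼*1/1296*(9 - 108 + 2*1296)²)) - 1419) - 75) = √(((-51 + (7 - ¼*1/1296*(9 - 108 + 2592)²)) - 1419) - 75) = √(((-51 + (7 - ¼*1/1296*2493²)) - 1419) - 75) = √(((-51 + (7 - ¼*1/1296*6215049)) - 1419) - 75) = √(((-51 + (7 - 76729/64)) - 1419) - 75) = √(((-51 - 76281/64) - 1419) - 75) = √((-79545/64 - 1419) - 75) = √(-170361/64 - 75) = √(-175161/64) = I*√175161/8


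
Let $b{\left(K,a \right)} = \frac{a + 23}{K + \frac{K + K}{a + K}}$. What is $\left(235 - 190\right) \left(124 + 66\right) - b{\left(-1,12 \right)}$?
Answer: $\frac{111535}{13} \approx 8579.6$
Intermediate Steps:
$b{\left(K,a \right)} = \frac{23 + a}{K + \frac{2 K}{K + a}}$
$\left(235 - 190\right) \left(124 + 66\right) - b{\left(-1,12 \right)} = \left(235 - 190\right) \left(124 + 66\right) - \frac{12^{2} + 23 \left(-1\right) + 23 \cdot 12 - 12}{\left(-1\right) \left(2 - 1 + 12\right)} = \left(235 - 190\right) 190 - - \frac{144 - 23 + 276 - 12}{13} = 45 \cdot 190 - \left(-1\right) \frac{1}{13} \cdot 385 = 8550 - - \frac{385}{13} = 8550 + \frac{385}{13} = \frac{111535}{13}$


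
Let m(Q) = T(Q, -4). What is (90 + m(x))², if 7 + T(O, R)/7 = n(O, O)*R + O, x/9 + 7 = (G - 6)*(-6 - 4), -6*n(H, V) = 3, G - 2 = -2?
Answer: 11519236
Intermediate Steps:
G = 0 (G = 2 - 2 = 0)
n(H, V) = -½ (n(H, V) = -⅙*3 = -½)
x = 477 (x = -63 + 9*((0 - 6)*(-6 - 4)) = -63 + 9*(-6*(-10)) = -63 + 9*60 = -63 + 540 = 477)
T(O, R) = -49 + 7*O - 7*R/2 (T(O, R) = -49 + 7*(-R/2 + O) = -49 + 7*(O - R/2) = -49 + (7*O - 7*R/2) = -49 + 7*O - 7*R/2)
m(Q) = -35 + 7*Q (m(Q) = -49 + 7*Q - 7/2*(-4) = -49 + 7*Q + 14 = -35 + 7*Q)
(90 + m(x))² = (90 + (-35 + 7*477))² = (90 + (-35 + 3339))² = (90 + 3304)² = 3394² = 11519236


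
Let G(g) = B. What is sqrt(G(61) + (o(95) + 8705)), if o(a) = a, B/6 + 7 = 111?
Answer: 4*sqrt(589) ≈ 97.077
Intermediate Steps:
B = 624 (B = -42 + 6*111 = -42 + 666 = 624)
G(g) = 624
sqrt(G(61) + (o(95) + 8705)) = sqrt(624 + (95 + 8705)) = sqrt(624 + 8800) = sqrt(9424) = 4*sqrt(589)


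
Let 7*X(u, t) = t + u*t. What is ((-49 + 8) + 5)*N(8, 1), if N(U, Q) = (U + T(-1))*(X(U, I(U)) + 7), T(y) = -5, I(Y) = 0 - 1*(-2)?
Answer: -7236/7 ≈ -1033.7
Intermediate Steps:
I(Y) = 2 (I(Y) = 0 + 2 = 2)
X(u, t) = t/7 + t*u/7 (X(u, t) = (t + u*t)/7 = (t + t*u)/7 = t/7 + t*u/7)
N(U, Q) = (-5 + U)*(51/7 + 2*U/7) (N(U, Q) = (U - 5)*((⅐)*2*(1 + U) + 7) = (-5 + U)*((2/7 + 2*U/7) + 7) = (-5 + U)*(51/7 + 2*U/7))
((-49 + 8) + 5)*N(8, 1) = ((-49 + 8) + 5)*(-255/7 + (2/7)*8² + (41/7)*8) = (-41 + 5)*(-255/7 + (2/7)*64 + 328/7) = -36*(-255/7 + 128/7 + 328/7) = -36*201/7 = -7236/7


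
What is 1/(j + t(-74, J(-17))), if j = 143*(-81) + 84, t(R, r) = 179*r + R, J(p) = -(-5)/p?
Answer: -17/197636 ≈ -8.6017e-5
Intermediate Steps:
J(p) = 5/p
t(R, r) = R + 179*r
j = -11499 (j = -11583 + 84 = -11499)
1/(j + t(-74, J(-17))) = 1/(-11499 + (-74 + 179*(5/(-17)))) = 1/(-11499 + (-74 + 179*(5*(-1/17)))) = 1/(-11499 + (-74 + 179*(-5/17))) = 1/(-11499 + (-74 - 895/17)) = 1/(-11499 - 2153/17) = 1/(-197636/17) = -17/197636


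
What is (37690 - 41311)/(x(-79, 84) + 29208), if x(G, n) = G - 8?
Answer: -71/571 ≈ -0.12434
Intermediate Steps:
x(G, n) = -8 + G
(37690 - 41311)/(x(-79, 84) + 29208) = (37690 - 41311)/((-8 - 79) + 29208) = -3621/(-87 + 29208) = -3621/29121 = -3621*1/29121 = -71/571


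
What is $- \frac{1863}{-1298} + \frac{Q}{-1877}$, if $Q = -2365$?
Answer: $\frac{6566621}{2436346} \approx 2.6953$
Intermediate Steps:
$- \frac{1863}{-1298} + \frac{Q}{-1877} = - \frac{1863}{-1298} - \frac{2365}{-1877} = \left(-1863\right) \left(- \frac{1}{1298}\right) - - \frac{2365}{1877} = \frac{1863}{1298} + \frac{2365}{1877} = \frac{6566621}{2436346}$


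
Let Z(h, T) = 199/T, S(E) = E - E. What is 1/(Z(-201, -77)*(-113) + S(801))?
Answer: 77/22487 ≈ 0.0034242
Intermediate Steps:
S(E) = 0
1/(Z(-201, -77)*(-113) + S(801)) = 1/((199/(-77))*(-113) + 0) = 1/((199*(-1/77))*(-113) + 0) = 1/(-199/77*(-113) + 0) = 1/(22487/77 + 0) = 1/(22487/77) = 77/22487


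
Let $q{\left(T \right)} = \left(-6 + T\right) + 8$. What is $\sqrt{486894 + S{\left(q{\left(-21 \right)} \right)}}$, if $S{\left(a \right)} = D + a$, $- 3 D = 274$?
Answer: $\frac{\sqrt{4381053}}{3} \approx 697.7$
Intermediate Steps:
$D = - \frac{274}{3}$ ($D = \left(- \frac{1}{3}\right) 274 = - \frac{274}{3} \approx -91.333$)
$q{\left(T \right)} = 2 + T$
$S{\left(a \right)} = - \frac{274}{3} + a$
$\sqrt{486894 + S{\left(q{\left(-21 \right)} \right)}} = \sqrt{486894 + \left(- \frac{274}{3} + \left(2 - 21\right)\right)} = \sqrt{486894 - \frac{331}{3}} = \sqrt{\frac{1460351}{3}} = \frac{\sqrt{4381053}}{3}$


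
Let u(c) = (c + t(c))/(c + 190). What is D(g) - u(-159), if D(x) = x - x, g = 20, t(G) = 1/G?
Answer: 25282/4929 ≈ 5.1292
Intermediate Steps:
D(x) = 0
u(c) = (c + 1/c)/(190 + c) (u(c) = (c + 1/c)/(c + 190) = (c + 1/c)/(190 + c))
D(g) - u(-159) = 0 - (1 + (-159)**2)/((-159)*(190 - 159)) = 0 - (-1)*(1 + 25281)/(159*31) = 0 - (-1)*25282/(159*31) = 0 - 1*(-25282/4929) = 0 + 25282/4929 = 25282/4929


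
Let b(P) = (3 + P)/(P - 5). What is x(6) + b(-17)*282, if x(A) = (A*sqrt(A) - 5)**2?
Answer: 4625/11 - 60*sqrt(6) ≈ 273.49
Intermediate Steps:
b(P) = (3 + P)/(-5 + P)
x(A) = (-5 + A**(3/2))**2 (x(A) = (A**(3/2) - 5)**2 = (-5 + A**(3/2))**2)
x(6) + b(-17)*282 = (-5 + 6**(3/2))**2 + ((3 - 17)/(-5 - 17))*282 = (-5 + 6*sqrt(6))**2 + (-14/(-22))*282 = (-5 + 6*sqrt(6))**2 - 1/22*(-14)*282 = (-5 + 6*sqrt(6))**2 + (7/11)*282 = (-5 + 6*sqrt(6))**2 + 1974/11 = 1974/11 + (-5 + 6*sqrt(6))**2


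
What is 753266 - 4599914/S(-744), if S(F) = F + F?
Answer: 562729861/744 ≈ 7.5636e+5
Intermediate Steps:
S(F) = 2*F
753266 - 4599914/S(-744) = 753266 - 4599914/(2*(-744)) = 753266 - 4599914/(-1488) = 753266 - 4599914*(-1)/1488 = 753266 - 1*(-2299957/744) = 753266 + 2299957/744 = 562729861/744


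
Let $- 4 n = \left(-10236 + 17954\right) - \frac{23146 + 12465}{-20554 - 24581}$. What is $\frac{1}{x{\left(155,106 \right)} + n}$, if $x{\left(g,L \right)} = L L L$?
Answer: $\frac{180540}{214677641099} \approx 8.4098 \cdot 10^{-7}$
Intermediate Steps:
$x{\left(g,L \right)} = L^{3}$ ($x{\left(g,L \right)} = L^{2} L = L^{3}$)
$n = - \frac{348387541}{180540}$ ($n = - \frac{\left(-10236 + 17954\right) - \frac{23146 + 12465}{-20554 - 24581}}{4} = - \frac{7718 - \frac{35611}{-45135}}{4} = - \frac{7718 - 35611 \left(- \frac{1}{45135}\right)}{4} = - \frac{7718 - - \frac{35611}{45135}}{4} = - \frac{7718 + \frac{35611}{45135}}{4} = \left(- \frac{1}{4}\right) \frac{348387541}{45135} = - \frac{348387541}{180540} \approx -1929.7$)
$\frac{1}{x{\left(155,106 \right)} + n} = \frac{1}{106^{3} - \frac{348387541}{180540}} = \frac{1}{1191016 - \frac{348387541}{180540}} = \frac{1}{\frac{214677641099}{180540}} = \frac{180540}{214677641099}$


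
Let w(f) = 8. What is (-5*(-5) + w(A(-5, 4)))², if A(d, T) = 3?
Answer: 1089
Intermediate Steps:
(-5*(-5) + w(A(-5, 4)))² = (-5*(-5) + 8)² = (25 + 8)² = 33² = 1089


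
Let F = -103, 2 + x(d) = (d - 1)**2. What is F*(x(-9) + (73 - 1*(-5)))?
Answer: -18128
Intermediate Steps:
x(d) = -2 + (-1 + d)**2 (x(d) = -2 + (d - 1)**2 = -2 + (-1 + d)**2)
F*(x(-9) + (73 - 1*(-5))) = -103*((-2 + (-1 - 9)**2) + (73 - 1*(-5))) = -103*((-2 + (-10)**2) + (73 + 5)) = -103*((-2 + 100) + 78) = -103*(98 + 78) = -103*176 = -18128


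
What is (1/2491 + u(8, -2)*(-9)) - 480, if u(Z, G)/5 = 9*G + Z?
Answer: -74729/2491 ≈ -30.000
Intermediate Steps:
u(Z, G) = 5*Z + 45*G (u(Z, G) = 5*(9*G + Z) = 5*(Z + 9*G) = 5*Z + 45*G)
(1/2491 + u(8, -2)*(-9)) - 480 = (1/2491 + (5*8 + 45*(-2))*(-9)) - 480 = (1/2491 + (40 - 90)*(-9)) - 480 = (1/2491 - 50*(-9)) - 480 = (1/2491 + 450) - 480 = 1120951/2491 - 480 = -74729/2491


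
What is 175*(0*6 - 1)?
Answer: -175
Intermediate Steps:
175*(0*6 - 1) = 175*(0 - 1) = 175*(-1) = -175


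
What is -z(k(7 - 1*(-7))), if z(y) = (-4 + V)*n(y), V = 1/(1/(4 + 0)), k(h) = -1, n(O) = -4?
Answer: 0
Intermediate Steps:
V = 4 (V = 1/(1/4) = 1/(¼) = 4)
z(y) = 0 (z(y) = (-4 + 4)*(-4) = 0*(-4) = 0)
-z(k(7 - 1*(-7))) = -1*0 = 0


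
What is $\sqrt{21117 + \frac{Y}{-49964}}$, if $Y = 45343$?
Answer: $\frac{\sqrt{13178560162495}}{24982} \approx 145.31$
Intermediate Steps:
$\sqrt{21117 + \frac{Y}{-49964}} = \sqrt{21117 + \frac{45343}{-49964}} = \sqrt{21117 + 45343 \left(- \frac{1}{49964}\right)} = \sqrt{21117 - \frac{45343}{49964}} = \sqrt{\frac{1055044445}{49964}} = \frac{\sqrt{13178560162495}}{24982}$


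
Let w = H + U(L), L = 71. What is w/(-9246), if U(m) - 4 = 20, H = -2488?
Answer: 1232/4623 ≈ 0.26649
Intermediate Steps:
U(m) = 24 (U(m) = 4 + 20 = 24)
w = -2464 (w = -2488 + 24 = -2464)
w/(-9246) = -2464/(-9246) = -2464*(-1/9246) = 1232/4623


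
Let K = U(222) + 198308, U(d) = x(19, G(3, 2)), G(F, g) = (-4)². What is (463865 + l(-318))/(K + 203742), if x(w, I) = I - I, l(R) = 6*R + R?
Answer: 461639/402050 ≈ 1.1482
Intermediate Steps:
l(R) = 7*R
G(F, g) = 16
x(w, I) = 0
U(d) = 0
K = 198308 (K = 0 + 198308 = 198308)
(463865 + l(-318))/(K + 203742) = (463865 + 7*(-318))/(198308 + 203742) = (463865 - 2226)/402050 = 461639*(1/402050) = 461639/402050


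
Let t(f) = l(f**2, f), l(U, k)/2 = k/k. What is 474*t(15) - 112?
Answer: 836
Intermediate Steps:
l(U, k) = 2 (l(U, k) = 2*(k/k) = 2*1 = 2)
t(f) = 2
474*t(15) - 112 = 474*2 - 112 = 948 - 112 = 836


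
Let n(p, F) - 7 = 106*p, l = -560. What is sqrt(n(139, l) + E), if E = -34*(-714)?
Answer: sqrt(39017) ≈ 197.53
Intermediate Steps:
n(p, F) = 7 + 106*p
E = 24276
sqrt(n(139, l) + E) = sqrt((7 + 106*139) + 24276) = sqrt((7 + 14734) + 24276) = sqrt(14741 + 24276) = sqrt(39017)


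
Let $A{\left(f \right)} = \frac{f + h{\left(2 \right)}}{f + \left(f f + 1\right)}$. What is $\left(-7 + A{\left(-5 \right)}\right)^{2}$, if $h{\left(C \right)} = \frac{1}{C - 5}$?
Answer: $\frac{208849}{3969} \approx 52.62$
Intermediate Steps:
$h{\left(C \right)} = \frac{1}{-5 + C}$
$A{\left(f \right)} = \frac{- \frac{1}{3} + f}{1 + f + f^{2}}$ ($A{\left(f \right)} = \frac{f + \frac{1}{-5 + 2}}{f + \left(f f + 1\right)} = \frac{f + \frac{1}{-3}}{f + \left(f^{2} + 1\right)} = \frac{f - \frac{1}{3}}{f + \left(1 + f^{2}\right)} = \frac{- \frac{1}{3} + f}{1 + f + f^{2}}$)
$\left(-7 + A{\left(-5 \right)}\right)^{2} = \left(-7 + \frac{- \frac{1}{3} - 5}{1 - 5 + \left(-5\right)^{2}}\right)^{2} = \left(-7 + \frac{1}{1 - 5 + 25} \left(- \frac{16}{3}\right)\right)^{2} = \left(-7 + \frac{1}{21} \left(- \frac{16}{3}\right)\right)^{2} = \left(-7 - \frac{16}{63}\right)^{2} = \left(- \frac{457}{63}\right)^{2} = \frac{208849}{3969}$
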